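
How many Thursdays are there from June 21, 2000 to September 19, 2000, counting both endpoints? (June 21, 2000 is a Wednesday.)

13

June 21, 2000 is a Wednesday; the first Thursday on or after it is June 22, 2000 (1 day later).
From June 22, 2000 to September 19, 2000: 8 + 31 + 31 + 19 = 89 days (rest of June, July, August, September).
89 ÷ 7 = 12 full weeks with remainder 5, so 12 more Thursdays after the first → 13.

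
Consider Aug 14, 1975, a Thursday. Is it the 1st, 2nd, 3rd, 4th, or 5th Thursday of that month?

2nd

Day 14 falls in week ⌈14/7⌉ of the month.
Days 1–7 hold the 1st Thursday, 8–14 the 2nd, 15–21 the 3rd, 22–28 the 4th, 29–31 the 5th.
14 is in the range for the 2nd.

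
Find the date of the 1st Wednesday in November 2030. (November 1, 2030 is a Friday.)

2030-11-06

November 2030 begins on a Friday, so the first Wednesday is November 6 (5 days later).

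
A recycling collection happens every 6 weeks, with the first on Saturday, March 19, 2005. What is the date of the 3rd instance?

The 3rd occurrence is 2 intervals after the first: 2 × 42 = 84 days after March 19, 2005.
March has 31 days — 12 days to the end of March leaves 72.
April has 30 days (42 left).
May has 31 days (11 left).
11 days into June → June 11, 2005.

June 11, 2005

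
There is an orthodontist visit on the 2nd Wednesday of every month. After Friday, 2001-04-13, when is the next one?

April 2001 starts on a Sunday; its first Wednesday is the 4th, so the 2nd Wednesday is the 11th — 2001-04-11.
That is not after 2001-04-13, so look at May 2001.
May 2001 starts on a Tuesday; its first Wednesday is the 2nd, so the 2nd Wednesday is the 9th — 2001-05-09.

2001-05-09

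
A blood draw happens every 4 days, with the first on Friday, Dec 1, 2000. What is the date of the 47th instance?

The 47th occurrence is 46 intervals after the first: 46 × 4 = 184 days after Dec 1, 2000.
Dec has 31 days — 30 days to the end of Dec leaves 154.
Jan has 31 days (123 left).
Feb has 28 days (95 left).
Mar has 31 days (64 left).
Apr has 30 days (34 left).
May has 31 days (3 left).
3 days into Jun → Jun 3, 2001.

Jun 3, 2001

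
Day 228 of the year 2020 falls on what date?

Jan has 31 days (228 − 31 = 197 remain).
Feb has 29 days (197 − 29 = 168 remain).
Mar has 31 days (168 − 31 = 137 remain).
Apr has 30 days (137 − 30 = 107 remain).
May has 31 days (107 − 31 = 76 remain).
Jun has 30 days (76 − 30 = 46 remain).
Jul has 31 days (46 − 31 = 15 remain).
15 into Aug → Aug 15.

Aug 15, 2020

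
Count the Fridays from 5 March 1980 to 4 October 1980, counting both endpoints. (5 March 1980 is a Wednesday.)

31

5 March 1980 is a Wednesday; the first Friday on or after it is 7 March 1980 (2 days later).
From 7 March 1980 to 4 October 1980: 24 + 30 + 31 + 30 + 31 + 31 + 30 + 4 = 211 days (rest of March, April, May, June, July, August, September, October).
211 ÷ 7 = 30 full weeks with remainder 1, so 30 more Fridays after the first → 31.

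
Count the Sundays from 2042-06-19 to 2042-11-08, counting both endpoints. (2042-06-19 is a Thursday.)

2042-06-19 is a Thursday; the first Sunday on or after it is 2042-06-22 (3 days later).
From 2042-06-22 to 2042-11-08: 8 + 31 + 31 + 30 + 31 + 8 = 139 days (rest of June, July, August, September, October, November).
139 ÷ 7 = 19 full weeks with remainder 6, so 19 more Sundays after the first → 20.

20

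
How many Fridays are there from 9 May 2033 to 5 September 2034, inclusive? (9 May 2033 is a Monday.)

9 May 2033 is a Monday; the first Friday on or after it is 13 May 2033 (4 days later).
From 13 May 2033 to 5 September 2034: 232 + 248 = 480 days (rest of 2033, to 5 September 2034 in 2034).
480 ÷ 7 = 68 full weeks with remainder 4, so 68 more Fridays after the first → 69.

69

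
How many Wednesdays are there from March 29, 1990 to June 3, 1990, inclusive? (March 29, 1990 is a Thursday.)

March 29, 1990 is a Thursday; the first Wednesday on or after it is April 4, 1990 (6 days later).
From April 4, 1990 to June 3, 1990: 26 + 31 + 3 = 60 days (rest of April, May, June).
60 ÷ 7 = 8 full weeks with remainder 4, so 8 more Wednesdays after the first → 9.

9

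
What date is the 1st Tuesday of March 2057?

The first Tuesday of March 2057 is March 6.

2057-03-06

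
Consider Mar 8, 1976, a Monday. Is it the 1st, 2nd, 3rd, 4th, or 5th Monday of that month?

2nd

Day 8 falls in week ⌈8/7⌉ of the month.
Days 1–7 hold the 1st Monday, 8–14 the 2nd, 15–21 the 3rd, 22–28 the 4th, 29–31 the 5th.
8 is in the range for the 2nd.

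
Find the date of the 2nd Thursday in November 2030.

2030-11-14

The first Thursday of November 2030 is November 7.
The 2nd Thursday is 1 weeks later: 7 + 7 = 14.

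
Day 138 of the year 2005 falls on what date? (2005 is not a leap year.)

Jan has 31 days (138 − 31 = 107 remain).
Feb has 28 days (107 − 28 = 79 remain).
Mar has 31 days (79 − 31 = 48 remain).
Apr has 30 days (48 − 30 = 18 remain).
18 into May → May 18.

May 18, 2005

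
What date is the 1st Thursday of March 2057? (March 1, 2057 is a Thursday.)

1 March 2057

March 2057 begins on a Thursday, so the first Thursday is March 1.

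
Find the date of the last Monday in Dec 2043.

Dec 28, 2043

The first Monday of Dec 2043 is Dec 7.
Dec 2043 has 31 days. Adding weeks: 7, 14, 21, 28 — the last one ≤ 31 is the 28th.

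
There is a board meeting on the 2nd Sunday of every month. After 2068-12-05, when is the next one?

2068-12-09

December 2068 starts on a Saturday; its first Sunday is the 2nd, so the 2nd Sunday is the 9th — 2068-12-09.
2068-12-09 is after 2068-12-05, so that is the next one.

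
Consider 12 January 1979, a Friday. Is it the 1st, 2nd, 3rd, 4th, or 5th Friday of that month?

2nd

Day 12 falls in week ⌈12/7⌉ of the month.
Days 1–7 hold the 1st Friday, 8–14 the 2nd, 15–21 the 3rd, 22–28 the 4th, 29–31 the 5th.
12 is in the range for the 2nd.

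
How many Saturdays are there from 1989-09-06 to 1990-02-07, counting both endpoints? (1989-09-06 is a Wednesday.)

22

1989-09-06 is a Wednesday; the first Saturday on or after it is 1989-09-09 (3 days later).
From 1989-09-09 to 1990-02-07: 21 + 31 + 30 + 31 + 31 + 7 = 151 days (rest of September, October, November, December, January, February).
151 ÷ 7 = 21 full weeks with remainder 4, so 21 more Saturdays after the first → 22.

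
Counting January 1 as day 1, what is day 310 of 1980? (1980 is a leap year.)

Jan has 31 days (310 − 31 = 279 remain).
Feb has 29 days (279 − 29 = 250 remain).
Mar has 31 days (250 − 31 = 219 remain).
Apr has 30 days (219 − 30 = 189 remain).
May has 31 days (189 − 31 = 158 remain).
Jun has 30 days (158 − 30 = 128 remain).
Jul has 31 days (128 − 31 = 97 remain).
Aug has 31 days (97 − 31 = 66 remain).
Sep has 30 days (66 − 30 = 36 remain).
Oct has 31 days (36 − 31 = 5 remain).
5 into Nov → Nov 5.

Nov 5, 1980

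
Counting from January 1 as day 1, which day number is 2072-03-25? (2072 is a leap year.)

Days in months before March: 31 + 29 = 60.
Plus 25 days into March → day 85.

85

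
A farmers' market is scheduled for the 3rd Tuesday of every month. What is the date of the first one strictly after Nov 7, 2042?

Nov 18, 2042

Nov 2042 starts on a Saturday; its first Tuesday is the 4th, so the 3rd Tuesday is the 18th — Nov 18, 2042.
Nov 18, 2042 is after Nov 7, 2042, so that is the next one.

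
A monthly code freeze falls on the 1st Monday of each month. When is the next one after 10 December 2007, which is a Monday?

7 January 2008

December 2007 starts on a Saturday, so its 1st Monday is 3 December 2007 (2 days in).
That is not after 10 December 2007, so look at January 2008.
January 2008 starts on a Tuesday, so its 1st Monday is 7 January 2008 (6 days in).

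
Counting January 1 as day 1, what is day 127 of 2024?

January has 31 days (127 − 31 = 96 remain).
February has 29 days (96 − 29 = 67 remain).
March has 31 days (67 − 31 = 36 remain).
April has 30 days (36 − 30 = 6 remain).
6 into May → May 6.

6 May 2024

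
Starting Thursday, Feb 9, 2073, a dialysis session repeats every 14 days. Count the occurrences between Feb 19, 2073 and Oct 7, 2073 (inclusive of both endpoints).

Occurrences land 14·i days after Feb 9, 2073 for i = 0, 1, 2, …
Feb 19, 2073 is 10 days after the start; 10 ÷ 14 = 0 remainder 10; since the remainder is 10, round up to i = 1. First occurrence in the window: #2 on Feb 23, 2073 (1×14 = 14 days in).
Oct 7, 2073 is 240 days after the start; 240 ÷ 14 = 17 remainder 2. Last occurrence in the window: #18 on Oct 5, 2073.
Occurrences #2 through #18: 17 in total.

17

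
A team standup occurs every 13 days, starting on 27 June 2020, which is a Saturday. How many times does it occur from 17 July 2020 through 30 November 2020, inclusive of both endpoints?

11

Occurrences land 13·i days after 27 June 2020 for i = 0, 1, 2, …
17 July 2020 is 20 days after the start; 20 ÷ 13 = 1 remainder 7; since the remainder is 7, round up to i = 2. First occurrence in the window: #3 on 23 July 2020 (2×13 = 26 days in).
30 November 2020 is 156 days after the start; 156 ÷ 13 = 12 remainder 0. Last occurrence in the window: #13 on 30 November 2020.
Occurrences #3 through #13: 11 in total.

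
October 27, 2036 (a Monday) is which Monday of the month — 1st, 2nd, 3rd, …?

4th

Day 27 falls in week ⌈27/7⌉ of the month.
Days 1–7 hold the 1st Monday, 8–14 the 2nd, 15–21 the 3rd, 22–28 the 4th, 29–31 the 5th.
27 is in the range for the 4th.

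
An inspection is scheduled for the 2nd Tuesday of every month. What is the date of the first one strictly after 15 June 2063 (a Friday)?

10 July 2063

June 2063 starts on a Friday; its first Tuesday is the 5th, so the 2nd Tuesday is the 12th — 12 June 2063.
That is not after 15 June 2063, so look at July 2063.
July 2063 starts on a Sunday; its first Tuesday is the 3rd, so the 2nd Tuesday is the 10th — 10 July 2063.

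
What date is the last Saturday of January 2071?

January 2071 begins on a Thursday, so the first Saturday is January 3 (2 days later).
January 2071 has 31 days. Adding weeks: 3, 10, 17, 24, 31 — the last one ≤ 31 is the 31st.

January 31, 2071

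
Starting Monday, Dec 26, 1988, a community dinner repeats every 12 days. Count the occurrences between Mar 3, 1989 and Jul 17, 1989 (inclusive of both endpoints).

11

Occurrences land 12·i days after Dec 26, 1988 for i = 0, 1, 2, …
Mar 3, 1989 is 67 days after the start; 67 ÷ 12 = 5 remainder 7; since the remainder is 7, round up to i = 6. First occurrence in the window: #7 on Mar 8, 1989 (6×12 = 72 days in).
Jul 17, 1989 is 203 days after the start; 203 ÷ 12 = 16 remainder 11. Last occurrence in the window: #17 on Jul 6, 1989.
Occurrences #7 through #17: 11 in total.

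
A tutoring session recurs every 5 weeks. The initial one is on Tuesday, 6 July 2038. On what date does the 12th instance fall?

The 12th occurrence is 11 intervals after the first: 11 × 35 = 385 days after 6 July 2038.
July has 31 days — 25 days to the end of July leaves 360.
August has 31 days (329 left).
September has 30 days (299 left).
October has 31 days (268 left).
November has 30 days (238 left).
December has 31 days (207 left).
January has 31 days (176 left).
February has 28 days (148 left).
March has 31 days (117 left).
April has 30 days (87 left).
May has 31 days (56 left).
June has 30 days (26 left).
26 days into July → 26 July 2039.

26 July 2039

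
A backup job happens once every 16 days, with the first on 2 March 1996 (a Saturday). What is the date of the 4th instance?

19 April 1996

The 4th occurrence is 3 intervals after the first: 3 × 16 = 48 days after 2 March 1996.
March has 31 days — 29 days to the end of March leaves 19.
19 days into April → 19 April 1996.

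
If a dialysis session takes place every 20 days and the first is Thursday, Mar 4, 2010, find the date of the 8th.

The 8th occurrence is 7 intervals after the first: 7 × 20 = 140 days after Mar 4, 2010.
Mar has 31 days — 27 days to the end of Mar leaves 113.
Apr has 30 days (83 left).
May has 31 days (52 left).
Jun has 30 days (22 left).
22 days into Jul → Jul 22, 2010.

Jul 22, 2010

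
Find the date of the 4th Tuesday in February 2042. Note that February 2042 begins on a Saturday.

25 February 2042

February 2042 begins on a Saturday, so the first Tuesday is February 4 (3 days later).
The 4th Tuesday is 3 weeks later: 4 + 21 = 25.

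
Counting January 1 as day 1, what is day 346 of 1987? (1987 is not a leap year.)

January has 31 days (346 − 31 = 315 remain).
February has 28 days (315 − 28 = 287 remain).
March has 31 days (287 − 31 = 256 remain).
April has 30 days (256 − 30 = 226 remain).
May has 31 days (226 − 31 = 195 remain).
June has 30 days (195 − 30 = 165 remain).
July has 31 days (165 − 31 = 134 remain).
August has 31 days (134 − 31 = 103 remain).
September has 30 days (103 − 30 = 73 remain).
October has 31 days (73 − 31 = 42 remain).
November has 30 days (42 − 30 = 12 remain).
12 into December → December 12.

1987-12-12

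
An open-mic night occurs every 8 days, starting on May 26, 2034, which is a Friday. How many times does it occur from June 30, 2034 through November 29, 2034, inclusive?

Occurrences land 8·i days after May 26, 2034 for i = 0, 1, 2, …
June 30, 2034 is 35 days after the start; 35 ÷ 8 = 4 remainder 3; since the remainder is 3, round up to i = 5. First occurrence in the window: #6 on July 5, 2034 (5×8 = 40 days in).
November 29, 2034 is 187 days after the start; 187 ÷ 8 = 23 remainder 3. Last occurrence in the window: #24 on November 26, 2034.
Occurrences #6 through #24: 19 in total.

19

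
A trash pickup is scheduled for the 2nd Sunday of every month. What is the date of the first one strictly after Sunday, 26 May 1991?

9 June 1991

May 1991 starts on a Wednesday; its first Sunday is the 5th, so the 2nd Sunday is the 12th — 12 May 1991.
That is not after 26 May 1991, so look at June 1991.
June 1991 starts on a Saturday; its first Sunday is the 2nd, so the 2nd Sunday is the 9th — 9 June 1991.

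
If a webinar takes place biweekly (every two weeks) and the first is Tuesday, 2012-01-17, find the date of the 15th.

2012-07-31

The 15th occurrence is 14 intervals after the first: 14 × 14 = 196 days after 2012-01-17.
January has 31 days — 14 days to the end of January leaves 182.
February has 29 days (153 left).
March has 31 days (122 left).
April has 30 days (92 left).
May has 31 days (61 left).
June has 30 days (31 left).
31 days into July → 2012-07-31.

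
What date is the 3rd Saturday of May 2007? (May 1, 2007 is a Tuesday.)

2007-05-19

May 2007 begins on a Tuesday, so the first Saturday is May 5 (4 days later).
The 3rd Saturday is 2 weeks later: 5 + 14 = 19.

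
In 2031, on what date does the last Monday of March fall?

March 2031 begins on a Saturday, so the first Monday is March 3 (2 days later).
March 2031 has 31 days. Adding weeks: 3, 10, 17, 24, 31 — the last one ≤ 31 is the 31st.

March 31, 2031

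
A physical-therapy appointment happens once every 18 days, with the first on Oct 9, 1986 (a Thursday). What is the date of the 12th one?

The 12th occurrence is 11 intervals after the first: 11 × 18 = 198 days after Oct 9, 1986.
Oct has 31 days — 22 days to the end of Oct leaves 176.
Nov has 30 days (146 left).
Dec has 31 days (115 left).
Jan has 31 days (84 left).
Feb has 28 days (56 left).
Mar has 31 days (25 left).
25 days into Apr → Apr 25, 1987.

Apr 25, 1987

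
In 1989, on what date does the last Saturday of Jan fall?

Jan 1989 begins on a Sunday, so the first Saturday is Jan 7 (6 days later).
Jan 1989 has 31 days. Adding weeks: 7, 14, 21, 28 — the last one ≤ 31 is the 28th.

Jan 28, 1989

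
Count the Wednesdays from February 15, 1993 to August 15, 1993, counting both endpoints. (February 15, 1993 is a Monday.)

26

February 15, 1993 is a Monday; the first Wednesday on or after it is February 17, 1993 (2 days later).
From February 17, 1993 to August 15, 1993: 11 + 31 + 30 + 31 + 30 + 31 + 15 = 179 days (rest of February, March, April, May, June, July, August).
179 ÷ 7 = 25 full weeks with remainder 4, so 25 more Wednesdays after the first → 26.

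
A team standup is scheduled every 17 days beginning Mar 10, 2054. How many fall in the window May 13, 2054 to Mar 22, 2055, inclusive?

19

Occurrences land 17·i days after Mar 10, 2054 for i = 0, 1, 2, …
May 13, 2054 is 64 days after the start; 64 ÷ 17 = 3 remainder 13; since the remainder is 13, round up to i = 4. First occurrence in the window: #5 on May 17, 2054 (4×17 = 68 days in).
Mar 22, 2055 is 377 days after the start; 377 ÷ 17 = 22 remainder 3. Last occurrence in the window: #23 on Mar 19, 2055.
Occurrences #5 through #23: 19 in total.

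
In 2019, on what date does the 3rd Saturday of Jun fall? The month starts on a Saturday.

Jun 2019 begins on a Saturday, so the first Saturday is Jun 1.
The 3rd Saturday is 2 weeks later: 1 + 14 = 15.

Jun 15, 2019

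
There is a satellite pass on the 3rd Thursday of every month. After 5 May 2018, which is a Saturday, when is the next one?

17 May 2018

May 2018 starts on a Tuesday; its first Thursday is the 3rd, so the 3rd Thursday is the 17th — 17 May 2018.
17 May 2018 is after 5 May 2018, so that is the next one.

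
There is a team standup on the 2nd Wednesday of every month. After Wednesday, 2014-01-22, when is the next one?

January 2014 starts on a Wednesday; its first Wednesday is the 1st, so the 2nd Wednesday is the 8th — 2014-01-08.
That is not after 2014-01-22, so look at February 2014.
February 2014 starts on a Saturday; its first Wednesday is the 5th, so the 2nd Wednesday is the 12th — 2014-02-12.

2014-02-12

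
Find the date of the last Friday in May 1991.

May 1991 begins on a Wednesday, so the first Friday is May 3 (2 days later).
May 1991 has 31 days. Adding weeks: 3, 10, 17, 24, 31 — the last one ≤ 31 is the 31st.

May 31, 1991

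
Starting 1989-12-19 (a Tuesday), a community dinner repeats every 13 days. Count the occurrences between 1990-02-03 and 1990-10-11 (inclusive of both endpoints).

Occurrences land 13·i days after 1989-12-19 for i = 0, 1, 2, …
1990-02-03 is 46 days after the start; 46 ÷ 13 = 3 remainder 7; since the remainder is 7, round up to i = 4. First occurrence in the window: #5 on 1990-02-09 (4×13 = 52 days in).
1990-10-11 is 296 days after the start; 296 ÷ 13 = 22 remainder 10. Last occurrence in the window: #23 on 1990-10-01.
Occurrences #5 through #23: 19 in total.

19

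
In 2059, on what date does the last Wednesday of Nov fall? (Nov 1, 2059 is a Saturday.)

Nov 26, 2059

Nov 2059 begins on a Saturday, so the first Wednesday is Nov 5 (4 days later).
Nov 2059 has 30 days. Adding weeks: 5, 12, 19, 26 — the last one ≤ 30 is the 26th.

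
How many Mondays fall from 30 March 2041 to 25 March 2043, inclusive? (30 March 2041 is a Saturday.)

104

30 March 2041 is a Saturday; the first Monday on or after it is 1 April 2041 (2 days later).
From 1 April 2041 to 25 March 2043: 274 + 365 + 84 = 723 days (rest of 2041, 2042, to 25 March 2043 in 2043).
723 ÷ 7 = 103 full weeks with remainder 2, so 103 more Mondays after the first → 104.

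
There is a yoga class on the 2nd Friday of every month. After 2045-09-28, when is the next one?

September 2045 starts on a Friday; its first Friday is the 1st, so the 2nd Friday is the 8th — 2045-09-08.
That is not after 2045-09-28, so look at October 2045.
October 2045 starts on a Sunday; its first Friday is the 6th, so the 2nd Friday is the 13th — 2045-10-13.

2045-10-13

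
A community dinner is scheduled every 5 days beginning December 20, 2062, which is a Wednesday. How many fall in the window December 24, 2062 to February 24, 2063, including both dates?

Occurrences land 5·i days after December 20, 2062 for i = 0, 1, 2, …
December 24, 2062 is 4 days after the start; 4 ÷ 5 = 0 remainder 4; since the remainder is 4, round up to i = 1. First occurrence in the window: #2 on December 25, 2062 (1×5 = 5 days in).
February 24, 2063 is 66 days after the start; 66 ÷ 5 = 13 remainder 1. Last occurrence in the window: #14 on February 23, 2063.
Occurrences #2 through #14: 13 in total.

13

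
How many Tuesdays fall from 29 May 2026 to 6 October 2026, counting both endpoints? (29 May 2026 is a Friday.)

29 May 2026 is a Friday; the first Tuesday on or after it is 2 June 2026 (4 days later).
From 2 June 2026 to 6 October 2026: 28 + 31 + 31 + 30 + 6 = 126 days (rest of June, July, August, September, October).
126 ÷ 7 = 18 full weeks with remainder 0, so 18 more Tuesdays after the first → 19.

19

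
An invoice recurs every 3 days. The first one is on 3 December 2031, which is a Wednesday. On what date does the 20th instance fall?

The 20th occurrence is 19 intervals after the first: 19 × 3 = 57 days after 3 December 2031.
December has 31 days — 28 days to the end of December leaves 29.
29 days into January → 29 January 2032.

29 January 2032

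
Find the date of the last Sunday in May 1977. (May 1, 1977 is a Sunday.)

May 29, 1977

May 1977 begins on a Sunday, so the first Sunday is May 1.
May 1977 has 31 days. Adding weeks: 1, 8, 15, 22, 29 — the last one ≤ 31 is the 29th.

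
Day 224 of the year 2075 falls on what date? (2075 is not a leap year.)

Jan has 31 days (224 − 31 = 193 remain).
Feb has 28 days (193 − 28 = 165 remain).
Mar has 31 days (165 − 31 = 134 remain).
Apr has 30 days (134 − 30 = 104 remain).
May has 31 days (104 − 31 = 73 remain).
Jun has 30 days (73 − 30 = 43 remain).
Jul has 31 days (43 − 31 = 12 remain).
12 into Aug → Aug 12.

Aug 12, 2075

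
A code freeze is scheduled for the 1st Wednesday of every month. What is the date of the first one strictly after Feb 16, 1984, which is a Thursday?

Feb 1984 starts on a Wednesday, so its 1st Wednesday is Feb 1, 1984.
That is not after Feb 16, 1984, so look at Mar 1984.
Mar 1984 starts on a Thursday, so its 1st Wednesday is Mar 7, 1984 (6 days in).

Mar 7, 1984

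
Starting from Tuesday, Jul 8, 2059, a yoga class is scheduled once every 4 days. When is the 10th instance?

The 10th occurrence is 9 intervals after the first: 9 × 4 = 36 days after Jul 8, 2059.
Jul has 31 days — 23 days to the end of Jul leaves 13.
13 days into Aug → Aug 13, 2059.

Aug 13, 2059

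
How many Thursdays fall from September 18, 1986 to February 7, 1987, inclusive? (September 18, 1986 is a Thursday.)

21

September 18, 1986 is a Thursday; the first Thursday on or after it is September 18, 1986.
From September 18, 1986 to February 7, 1987: 12 + 31 + 30 + 31 + 31 + 7 = 142 days (rest of September, October, November, December, January, February).
142 ÷ 7 = 20 full weeks with remainder 2, so 20 more Thursdays after the first → 21.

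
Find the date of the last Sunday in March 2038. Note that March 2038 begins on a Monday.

2038-03-28

March 2038 begins on a Monday, so the first Sunday is March 7 (6 days later).
March 2038 has 31 days. Adding weeks: 7, 14, 21, 28 — the last one ≤ 31 is the 28th.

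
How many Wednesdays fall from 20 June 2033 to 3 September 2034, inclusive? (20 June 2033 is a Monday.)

20 June 2033 is a Monday; the first Wednesday on or after it is 22 June 2033 (2 days later).
From 22 June 2033 to 3 September 2034: 192 + 246 = 438 days (rest of 2033, to 3 September 2034 in 2034).
438 ÷ 7 = 62 full weeks with remainder 4, so 62 more Wednesdays after the first → 63.

63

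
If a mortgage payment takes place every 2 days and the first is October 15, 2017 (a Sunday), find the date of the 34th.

December 20, 2017

The 34th occurrence is 33 intervals after the first: 33 × 2 = 66 days after October 15, 2017.
October has 31 days — 16 days to the end of October leaves 50.
November has 30 days (20 left).
20 days into December → December 20, 2017.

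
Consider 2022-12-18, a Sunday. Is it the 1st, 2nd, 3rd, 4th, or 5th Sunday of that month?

Day 18 falls in week ⌈18/7⌉ of the month.
Days 1–7 hold the 1st Sunday, 8–14 the 2nd, 15–21 the 3rd, 22–28 the 4th, 29–31 the 5th.
18 is in the range for the 3rd.

3rd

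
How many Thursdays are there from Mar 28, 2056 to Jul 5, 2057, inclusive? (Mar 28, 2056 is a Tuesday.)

67

Mar 28, 2056 is a Tuesday; the first Thursday on or after it is Mar 30, 2056 (2 days later).
From Mar 30, 2056 to Jul 5, 2057: 276 + 186 = 462 days (rest of 2056, to Jul 5, 2057 in 2057).
462 ÷ 7 = 66 full weeks with remainder 0, so 66 more Thursdays after the first → 67.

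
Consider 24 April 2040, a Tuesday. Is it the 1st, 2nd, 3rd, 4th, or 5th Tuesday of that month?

Day 24 falls in week ⌈24/7⌉ of the month.
Days 1–7 hold the 1st Tuesday, 8–14 the 2nd, 15–21 the 3rd, 22–28 the 4th, 29–31 the 5th.
24 is in the range for the 4th.

4th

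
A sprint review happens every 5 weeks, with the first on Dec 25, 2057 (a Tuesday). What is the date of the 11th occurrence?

Dec 10, 2058

The 11th occurrence is 10 intervals after the first: 10 × 35 = 350 days after Dec 25, 2057.
Dec has 31 days — 6 days to the end of Dec leaves 344.
Jan has 31 days (313 left).
Feb has 28 days (285 left).
Mar has 31 days (254 left).
Apr has 30 days (224 left).
May has 31 days (193 left).
Jun has 30 days (163 left).
Jul has 31 days (132 left).
Aug has 31 days (101 left).
Sep has 30 days (71 left).
Oct has 31 days (40 left).
Nov has 30 days (10 left).
10 days into Dec → Dec 10, 2058.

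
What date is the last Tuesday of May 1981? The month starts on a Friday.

1981-05-26

May 1981 begins on a Friday, so the first Tuesday is May 5 (4 days later).
May 1981 has 31 days. Adding weeks: 5, 12, 19, 26 — the last one ≤ 31 is the 26th.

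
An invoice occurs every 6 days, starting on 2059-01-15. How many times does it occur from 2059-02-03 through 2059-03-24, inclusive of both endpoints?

Occurrences land 6·i days after 2059-01-15 for i = 0, 1, 2, …
2059-02-03 is 19 days after the start; 19 ÷ 6 = 3 remainder 1; since the remainder is 1, round up to i = 4. First occurrence in the window: #5 on 2059-02-08 (4×6 = 24 days in).
2059-03-24 is 68 days after the start; 68 ÷ 6 = 11 remainder 2. Last occurrence in the window: #12 on 2059-03-22.
Occurrences #5 through #12: 8 in total.

8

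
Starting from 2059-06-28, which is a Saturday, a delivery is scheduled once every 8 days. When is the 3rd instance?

2059-07-14

The 3rd occurrence is 2 intervals after the first: 2 × 8 = 16 days after 2059-06-28.
June has 30 days — 2 days to the end of June leaves 14.
14 days into July → 2059-07-14.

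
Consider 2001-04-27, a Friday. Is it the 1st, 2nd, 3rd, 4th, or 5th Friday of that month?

4th

Day 27 falls in week ⌈27/7⌉ of the month.
Days 1–7 hold the 1st Friday, 8–14 the 2nd, 15–21 the 3rd, 22–28 the 4th, 29–31 the 5th.
27 is in the range for the 4th.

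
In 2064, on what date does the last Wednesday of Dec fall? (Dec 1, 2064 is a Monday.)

Dec 2064 begins on a Monday, so the first Wednesday is Dec 3 (2 days later).
Dec 2064 has 31 days. Adding weeks: 3, 10, 17, 24, 31 — the last one ≤ 31 is the 31st.

Dec 31, 2064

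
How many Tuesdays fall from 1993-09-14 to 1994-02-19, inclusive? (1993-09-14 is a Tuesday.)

23

1993-09-14 is a Tuesday; the first Tuesday on or after it is 1993-09-14.
From 1993-09-14 to 1994-02-19: 16 + 31 + 30 + 31 + 31 + 19 = 158 days (rest of September, October, November, December, January, February).
158 ÷ 7 = 22 full weeks with remainder 4, so 22 more Tuesdays after the first → 23.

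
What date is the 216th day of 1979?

4 August 1979

January has 31 days (216 − 31 = 185 remain).
February has 28 days (185 − 28 = 157 remain).
March has 31 days (157 − 31 = 126 remain).
April has 30 days (126 − 30 = 96 remain).
May has 31 days (96 − 31 = 65 remain).
June has 30 days (65 − 30 = 35 remain).
July has 31 days (35 − 31 = 4 remain).
4 into August → August 4.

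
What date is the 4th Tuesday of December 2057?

The first Tuesday of December 2057 is December 4.
The 4th Tuesday is 3 weeks later: 4 + 21 = 25.

December 25, 2057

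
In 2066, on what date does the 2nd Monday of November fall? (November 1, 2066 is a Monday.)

November 8, 2066

November 2066 begins on a Monday, so the first Monday is November 1.
The 2nd Monday is 1 weeks later: 1 + 7 = 8.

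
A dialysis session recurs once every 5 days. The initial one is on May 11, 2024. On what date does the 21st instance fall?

The 21st occurrence is 20 intervals after the first: 20 × 5 = 100 days after May 11, 2024.
May has 31 days — 20 days to the end of May leaves 80.
June has 30 days (50 left).
July has 31 days (19 left).
19 days into August → August 19, 2024.

August 19, 2024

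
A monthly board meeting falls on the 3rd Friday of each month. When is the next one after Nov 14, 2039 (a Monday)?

Nov 18, 2039

Nov 2039 starts on a Tuesday; its first Friday is the 4th, so the 3rd Friday is the 18th — Nov 18, 2039.
Nov 18, 2039 is after Nov 14, 2039, so that is the next one.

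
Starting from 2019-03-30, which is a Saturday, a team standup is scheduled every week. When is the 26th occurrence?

2019-09-21

The 26th occurrence is 25 intervals after the first: 25 × 7 = 175 days after 2019-03-30.
March has 31 days — 1 day to the end of March leaves 174.
April has 30 days (144 left).
May has 31 days (113 left).
June has 30 days (83 left).
July has 31 days (52 left).
August has 31 days (21 left).
21 days into September → 2019-09-21.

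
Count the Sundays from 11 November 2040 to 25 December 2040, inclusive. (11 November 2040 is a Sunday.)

7

11 November 2040 is a Sunday; the first Sunday on or after it is 11 November 2040.
From 11 November 2040 to 25 December 2040: 19 + 25 = 44 days (rest of November, December).
44 ÷ 7 = 6 full weeks with remainder 2, so 6 more Sundays after the first → 7.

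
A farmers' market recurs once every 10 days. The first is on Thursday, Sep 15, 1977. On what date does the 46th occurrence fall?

Dec 9, 1978

The 46th occurrence is 45 intervals after the first: 45 × 10 = 450 days after Sep 15, 1977.
Sep has 30 days — 15 days to the end of Sep leaves 435.
From end of Sep to end of 1977 is 92 days (343 left).
Jan has 31 days (312 left).
Feb has 28 days (284 left).
Mar has 31 days (253 left).
Apr has 30 days (223 left).
May has 31 days (192 left).
Jun has 30 days (162 left).
Jul has 31 days (131 left).
Aug has 31 days (100 left).
Sep has 30 days (70 left).
Oct has 31 days (39 left).
Nov has 30 days (9 left).
9 days into Dec → Dec 9, 1978.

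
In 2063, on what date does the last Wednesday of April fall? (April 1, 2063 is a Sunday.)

April 2063 begins on a Sunday, so the first Wednesday is April 4 (3 days later).
April 2063 has 30 days. Adding weeks: 4, 11, 18, 25 — the last one ≤ 30 is the 25th.

2063-04-25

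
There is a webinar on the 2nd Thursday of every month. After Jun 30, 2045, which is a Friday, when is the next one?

Jun 2045 starts on a Thursday; its first Thursday is the 1st, so the 2nd Thursday is the 8th — Jun 8, 2045.
That is not after Jun 30, 2045, so look at Jul 2045.
Jul 2045 starts on a Saturday; its first Thursday is the 6th, so the 2nd Thursday is the 13th — Jul 13, 2045.

Jul 13, 2045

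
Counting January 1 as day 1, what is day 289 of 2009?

Jan has 31 days (289 − 31 = 258 remain).
Feb has 28 days (258 − 28 = 230 remain).
Mar has 31 days (230 − 31 = 199 remain).
Apr has 30 days (199 − 30 = 169 remain).
May has 31 days (169 − 31 = 138 remain).
Jun has 30 days (138 − 30 = 108 remain).
Jul has 31 days (108 − 31 = 77 remain).
Aug has 31 days (77 − 31 = 46 remain).
Sep has 30 days (46 − 30 = 16 remain).
16 into Oct → Oct 16.

Oct 16, 2009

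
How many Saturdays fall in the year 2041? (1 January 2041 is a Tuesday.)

52

1 January 2041 is a Tuesday; the first Saturday on or after it is 5 January 2041 (4 days later).
From 5 January 2041 to 31 December 2041: 26 + 28 + 31 + 30 + 31 + 30 + 31 + 31 + 30 + 31 + 30 + 31 = 360 days (rest of January, February, March, April, May, June, July, August, September, October, November, December).
360 ÷ 7 = 51 full weeks with remainder 3, so 51 more Saturdays after the first → 52.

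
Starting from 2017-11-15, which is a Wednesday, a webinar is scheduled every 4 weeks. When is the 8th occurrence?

The 8th occurrence is 7 intervals after the first: 7 × 28 = 196 days after 2017-11-15.
November has 30 days — 15 days to the end of November leaves 181.
December has 31 days (150 left).
January has 31 days (119 left).
February has 28 days (91 left).
March has 31 days (60 left).
April has 30 days (30 left).
30 days into May → 2018-05-30.

2018-05-30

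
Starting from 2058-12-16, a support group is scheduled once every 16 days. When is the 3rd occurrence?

2059-01-17

The 3rd occurrence is 2 intervals after the first: 2 × 16 = 32 days after 2058-12-16.
December has 31 days — 15 days to the end of December leaves 17.
17 days into January → 2059-01-17.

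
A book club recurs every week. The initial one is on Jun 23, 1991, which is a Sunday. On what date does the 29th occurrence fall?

Jan 5, 1992

The 29th occurrence is 28 intervals after the first: 28 × 7 = 196 days after Jun 23, 1991.
Jun has 30 days — 7 days to the end of Jun leaves 189.
Jul has 31 days (158 left).
Aug has 31 days (127 left).
Sep has 30 days (97 left).
Oct has 31 days (66 left).
Nov has 30 days (36 left).
Dec has 31 days (5 left).
5 days into Jan → Jan 5, 1992.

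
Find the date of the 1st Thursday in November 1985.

7 November 1985

November 1985 begins on a Friday, so the first Thursday is November 7 (6 days later).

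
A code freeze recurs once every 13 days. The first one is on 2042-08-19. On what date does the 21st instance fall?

The 21st occurrence is 20 intervals after the first: 20 × 13 = 260 days after 2042-08-19.
August has 31 days — 12 days to the end of August leaves 248.
September has 30 days (218 left).
October has 31 days (187 left).
November has 30 days (157 left).
December has 31 days (126 left).
January has 31 days (95 left).
February has 28 days (67 left).
March has 31 days (36 left).
April has 30 days (6 left).
6 days into May → 2043-05-06.

2043-05-06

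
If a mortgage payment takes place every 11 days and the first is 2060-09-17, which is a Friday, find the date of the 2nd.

2060-09-28

The 2nd occurrence is 1 interval after the first: 1 × 11 = 11 days after 2060-09-17.
11 days later is 2060-09-28.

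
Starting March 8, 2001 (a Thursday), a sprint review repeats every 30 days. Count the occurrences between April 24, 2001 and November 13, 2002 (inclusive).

19

Occurrences land 30·i days after March 8, 2001 for i = 0, 1, 2, …
April 24, 2001 is 47 days after the start; 47 ÷ 30 = 1 remainder 17; since the remainder is 17, round up to i = 2. First occurrence in the window: #3 on May 7, 2001 (2×30 = 60 days in).
November 13, 2002 is 615 days after the start; 615 ÷ 30 = 20 remainder 15. Last occurrence in the window: #21 on October 29, 2002.
Occurrences #3 through #21: 19 in total.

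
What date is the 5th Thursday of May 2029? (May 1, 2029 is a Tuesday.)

May 2029 begins on a Tuesday, so the first Thursday is May 3 (2 days later).
The 5th Thursday is 4 weeks later: 3 + 28 = 31.

May 31, 2029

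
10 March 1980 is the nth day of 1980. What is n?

70

Days in months before March: 31 + 29 = 60.
Plus 10 days into March → day 70.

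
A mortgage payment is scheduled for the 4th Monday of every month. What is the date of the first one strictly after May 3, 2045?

May 2045 starts on a Monday; its first Monday is the 1st, so the 4th Monday is the 22nd — May 22, 2045.
May 22, 2045 is after May 3, 2045, so that is the next one.

May 22, 2045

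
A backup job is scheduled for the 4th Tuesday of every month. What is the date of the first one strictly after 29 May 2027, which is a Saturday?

22 June 2027

May 2027 starts on a Saturday; its first Tuesday is the 4th, so the 4th Tuesday is the 25th — 25 May 2027.
That is not after 29 May 2027, so look at June 2027.
June 2027 starts on a Tuesday; its first Tuesday is the 1st, so the 4th Tuesday is the 22nd — 22 June 2027.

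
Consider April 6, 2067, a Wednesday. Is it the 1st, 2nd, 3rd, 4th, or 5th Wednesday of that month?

Day 6 falls in week ⌈6/7⌉ of the month.
Days 1–7 hold the 1st Wednesday, 8–14 the 2nd, 15–21 the 3rd, 22–28 the 4th, 29–31 the 5th.
6 is in the range for the 1st.

1st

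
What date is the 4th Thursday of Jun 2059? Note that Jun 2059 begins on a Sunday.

Jun 26, 2059

Jun 2059 begins on a Sunday, so the first Thursday is Jun 5 (4 days later).
The 4th Thursday is 3 weeks later: 5 + 21 = 26.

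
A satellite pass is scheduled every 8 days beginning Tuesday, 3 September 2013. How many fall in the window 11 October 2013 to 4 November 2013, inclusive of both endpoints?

Occurrences land 8·i days after 3 September 2013 for i = 0, 1, 2, …
11 October 2013 is 38 days after the start; 38 ÷ 8 = 4 remainder 6; since the remainder is 6, round up to i = 5. First occurrence in the window: #6 on 13 October 2013 (5×8 = 40 days in).
4 November 2013 is 62 days after the start; 62 ÷ 8 = 7 remainder 6. Last occurrence in the window: #8 on 29 October 2013.
Occurrences #6 through #8: 3 in total.

3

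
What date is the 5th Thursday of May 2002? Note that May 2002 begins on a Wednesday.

May 30, 2002

May 2002 begins on a Wednesday, so the first Thursday is May 2 (1 day later).
The 5th Thursday is 4 weeks later: 2 + 28 = 30.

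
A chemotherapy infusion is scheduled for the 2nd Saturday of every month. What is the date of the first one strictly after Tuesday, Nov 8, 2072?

Nov 2072 starts on a Tuesday; its first Saturday is the 5th, so the 2nd Saturday is the 12th — Nov 12, 2072.
Nov 12, 2072 is after Nov 8, 2072, so that is the next one.

Nov 12, 2072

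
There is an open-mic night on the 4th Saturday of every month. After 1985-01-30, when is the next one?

January 1985 starts on a Tuesday; its first Saturday is the 5th, so the 4th Saturday is the 26th — 1985-01-26.
That is not after 1985-01-30, so look at February 1985.
February 1985 starts on a Friday; its first Saturday is the 2nd, so the 4th Saturday is the 23rd — 1985-02-23.

1985-02-23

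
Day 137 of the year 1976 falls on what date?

Jan has 31 days (137 − 31 = 106 remain).
Feb has 29 days (106 − 29 = 77 remain).
Mar has 31 days (77 − 31 = 46 remain).
Apr has 30 days (46 − 30 = 16 remain).
16 into May → May 16.

May 16, 1976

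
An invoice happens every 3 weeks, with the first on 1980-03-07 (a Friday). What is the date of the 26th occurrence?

The 26th occurrence is 25 intervals after the first: 25 × 21 = 525 days after 1980-03-07.
March has 31 days — 24 days to the end of March leaves 501.
From end of March to end of 1980 is 275 days (226 left).
January has 31 days (195 left).
February has 28 days (167 left).
March has 31 days (136 left).
April has 30 days (106 left).
May has 31 days (75 left).
June has 30 days (45 left).
July has 31 days (14 left).
14 days into August → 1981-08-14.

1981-08-14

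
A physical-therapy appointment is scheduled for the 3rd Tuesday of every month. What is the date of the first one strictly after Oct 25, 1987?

Oct 1987 starts on a Thursday; its first Tuesday is the 6th, so the 3rd Tuesday is the 20th — Oct 20, 1987.
That is not after Oct 25, 1987, so look at Nov 1987.
Nov 1987 starts on a Sunday; its first Tuesday is the 3rd, so the 3rd Tuesday is the 17th — Nov 17, 1987.

Nov 17, 1987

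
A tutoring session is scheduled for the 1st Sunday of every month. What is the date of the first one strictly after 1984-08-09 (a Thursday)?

August 1984 starts on a Wednesday, so its 1st Sunday is 1984-08-05 (4 days in).
That is not after 1984-08-09, so look at September 1984.
September 1984 starts on a Saturday, so its 1st Sunday is 1984-09-02 (1 day in).

1984-09-02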